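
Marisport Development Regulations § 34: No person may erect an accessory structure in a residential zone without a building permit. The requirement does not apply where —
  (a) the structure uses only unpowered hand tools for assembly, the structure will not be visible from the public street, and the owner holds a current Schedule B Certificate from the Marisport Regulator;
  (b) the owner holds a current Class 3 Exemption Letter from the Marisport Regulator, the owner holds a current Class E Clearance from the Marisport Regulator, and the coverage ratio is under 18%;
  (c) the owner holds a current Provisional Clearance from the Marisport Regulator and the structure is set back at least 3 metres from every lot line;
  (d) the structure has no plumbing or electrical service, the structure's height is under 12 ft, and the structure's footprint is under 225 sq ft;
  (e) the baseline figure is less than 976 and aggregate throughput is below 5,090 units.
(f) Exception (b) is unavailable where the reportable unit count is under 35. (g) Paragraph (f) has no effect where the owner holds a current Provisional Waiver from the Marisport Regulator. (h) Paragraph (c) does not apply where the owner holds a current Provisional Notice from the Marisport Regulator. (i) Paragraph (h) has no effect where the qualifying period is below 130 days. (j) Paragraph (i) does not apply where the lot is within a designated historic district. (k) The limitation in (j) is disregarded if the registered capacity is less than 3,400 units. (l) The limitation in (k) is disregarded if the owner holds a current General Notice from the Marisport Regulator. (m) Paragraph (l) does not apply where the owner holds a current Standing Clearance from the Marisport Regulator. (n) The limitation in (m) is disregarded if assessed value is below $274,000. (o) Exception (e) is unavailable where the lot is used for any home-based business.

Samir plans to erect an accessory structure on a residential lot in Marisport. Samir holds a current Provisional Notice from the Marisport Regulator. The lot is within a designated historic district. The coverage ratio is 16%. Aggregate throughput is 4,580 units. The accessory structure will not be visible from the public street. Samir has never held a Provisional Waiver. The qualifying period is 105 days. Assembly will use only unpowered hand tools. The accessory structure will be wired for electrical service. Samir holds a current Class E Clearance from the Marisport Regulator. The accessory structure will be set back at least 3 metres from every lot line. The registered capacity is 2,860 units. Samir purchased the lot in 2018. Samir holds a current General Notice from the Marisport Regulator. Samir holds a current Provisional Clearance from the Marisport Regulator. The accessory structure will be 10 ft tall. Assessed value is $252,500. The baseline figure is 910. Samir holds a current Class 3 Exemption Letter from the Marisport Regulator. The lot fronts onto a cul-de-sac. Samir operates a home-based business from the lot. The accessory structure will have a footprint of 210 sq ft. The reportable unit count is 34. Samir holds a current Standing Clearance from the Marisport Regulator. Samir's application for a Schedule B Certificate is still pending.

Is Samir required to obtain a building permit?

Exception (a) requires that the owner holds a current Schedule B Certificate from the Marisport Regulator; but the Schedule B Certificate is not current, so (a) is unavailable.
Exception (b): a current Class 3 Exemption Letter is held; a current Class E Clearance is held; the coverage ratio is 16%, under the 18% limit — every condition holds. But: (f) operates against (b): the reportable unit count is 34, under the 35 limit. (g) is inapplicable (no current Provisional Waiver is held), so (f) stands. (b) is therefore removed.
All of (c)'s requirements are met (a current Provisional Clearance is held; the setback is at least 3 m on every side). However, paragraphs (h)–(n) must be considered: (h) operates against (c): a current Provisional Notice is held. (i) would limit (h) — the qualifying period is 105 days, below the 130 days limit — but (j) sets (i) aside: (j) is engaged — the lot is in a historic district. (k) applies (the registered capacity is 2,860 units, less than the 3,400 units limit), but is itself disapplied by (l): (l) applies — a current General Notice is held. (m) would limit (l) — a current Standing Clearance is held — but (n) sets (m) aside: (n) operates against (m): assessed value is $252,500, below the $274,000 limit. So (c) is unavailable.
Exception (d) fails — electrical service is planned.
All of (e)'s requirements are met (the baseline figure is 910, less than the 976 limit; aggregate throughput is 4,580 units, below the 5,090 units limit). However, paragraph (o) must be considered: (o) operates against (e): a home-based business operates on the lot. (e) is therefore removed.
None of the exceptions is available; § 34 applies in full.

Yes — Samir must obtain a building permit.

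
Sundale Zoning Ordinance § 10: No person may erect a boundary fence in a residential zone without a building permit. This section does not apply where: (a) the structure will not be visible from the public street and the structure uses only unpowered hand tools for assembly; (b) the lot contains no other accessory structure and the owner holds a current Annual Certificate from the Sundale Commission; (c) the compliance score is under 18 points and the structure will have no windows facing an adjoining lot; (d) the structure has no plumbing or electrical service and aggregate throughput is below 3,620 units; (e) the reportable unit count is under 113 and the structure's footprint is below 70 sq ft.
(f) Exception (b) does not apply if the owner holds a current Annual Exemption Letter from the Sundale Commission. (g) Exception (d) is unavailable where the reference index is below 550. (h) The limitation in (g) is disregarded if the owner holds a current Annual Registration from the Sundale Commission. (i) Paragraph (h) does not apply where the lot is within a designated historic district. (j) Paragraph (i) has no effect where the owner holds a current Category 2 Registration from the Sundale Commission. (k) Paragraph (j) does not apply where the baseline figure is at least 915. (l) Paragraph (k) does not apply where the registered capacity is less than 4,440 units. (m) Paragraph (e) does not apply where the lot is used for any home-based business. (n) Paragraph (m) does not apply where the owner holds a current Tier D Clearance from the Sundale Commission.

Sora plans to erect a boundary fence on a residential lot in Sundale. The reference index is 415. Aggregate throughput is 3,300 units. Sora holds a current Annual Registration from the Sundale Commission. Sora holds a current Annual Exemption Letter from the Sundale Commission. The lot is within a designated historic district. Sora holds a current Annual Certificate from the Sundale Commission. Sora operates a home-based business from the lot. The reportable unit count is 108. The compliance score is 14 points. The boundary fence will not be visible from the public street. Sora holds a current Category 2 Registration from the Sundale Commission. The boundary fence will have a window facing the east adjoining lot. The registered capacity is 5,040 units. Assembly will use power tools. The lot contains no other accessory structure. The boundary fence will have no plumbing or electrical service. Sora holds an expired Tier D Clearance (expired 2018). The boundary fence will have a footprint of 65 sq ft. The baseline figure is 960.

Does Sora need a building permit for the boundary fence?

Yes — Sora must obtain a building permit.

Exception (a) requires that the structure uses only unpowered hand tools for assembly; but assembly uses power tools, so (a) is unavailable.
All of (b)'s requirements are met (the lot has no other accessory structure; a current Annual Certificate is held). However, paragraph (f) must be considered: (f) operates — a current Annual Exemption Letter is held. Exception (b) does not apply.
Exception (c) requires that the structure will have no windows facing an adjoining lot; but a window faces an adjoining lot, so (c) is unavailable.
Exception (d)'s conditions are all satisfied: there is no plumbing or electrical service; aggregate throughput is 3,300 units, below the 3,620 units limit. Turning to paragraphs (g)–(l): (g) operates — the reference index is 415, below the 550 limit. (h) would limit (g) — a current Annual Registration is held — but (i) sets (h) aside: (i) operates against (h): the lot is in a historic district. (j) is engaged (a current Category 2 Registration is held), but yields to (k): (k) operates against (j): the baseline figure is 960, meeting the 915 threshold. (l) is not triggered (the registered capacity is 5,040 units, not less than 4,440 units), so (k) stands. So (d) is unavailable.
Exception (e) is satisfied on its face — the reportable unit count is 108, under the 113 limit; the structure's footprint is 65 sq ft, below the 70 sq ft limit. However, paragraphs (m)–(n) must be considered: (m) operates against (e): a home-based business operates on the lot. (n) does not operate here (the Tier D Clearance is not current), so (m) stands. So (e) is unavailable.
No exception is made out. Sora falls within the general rule.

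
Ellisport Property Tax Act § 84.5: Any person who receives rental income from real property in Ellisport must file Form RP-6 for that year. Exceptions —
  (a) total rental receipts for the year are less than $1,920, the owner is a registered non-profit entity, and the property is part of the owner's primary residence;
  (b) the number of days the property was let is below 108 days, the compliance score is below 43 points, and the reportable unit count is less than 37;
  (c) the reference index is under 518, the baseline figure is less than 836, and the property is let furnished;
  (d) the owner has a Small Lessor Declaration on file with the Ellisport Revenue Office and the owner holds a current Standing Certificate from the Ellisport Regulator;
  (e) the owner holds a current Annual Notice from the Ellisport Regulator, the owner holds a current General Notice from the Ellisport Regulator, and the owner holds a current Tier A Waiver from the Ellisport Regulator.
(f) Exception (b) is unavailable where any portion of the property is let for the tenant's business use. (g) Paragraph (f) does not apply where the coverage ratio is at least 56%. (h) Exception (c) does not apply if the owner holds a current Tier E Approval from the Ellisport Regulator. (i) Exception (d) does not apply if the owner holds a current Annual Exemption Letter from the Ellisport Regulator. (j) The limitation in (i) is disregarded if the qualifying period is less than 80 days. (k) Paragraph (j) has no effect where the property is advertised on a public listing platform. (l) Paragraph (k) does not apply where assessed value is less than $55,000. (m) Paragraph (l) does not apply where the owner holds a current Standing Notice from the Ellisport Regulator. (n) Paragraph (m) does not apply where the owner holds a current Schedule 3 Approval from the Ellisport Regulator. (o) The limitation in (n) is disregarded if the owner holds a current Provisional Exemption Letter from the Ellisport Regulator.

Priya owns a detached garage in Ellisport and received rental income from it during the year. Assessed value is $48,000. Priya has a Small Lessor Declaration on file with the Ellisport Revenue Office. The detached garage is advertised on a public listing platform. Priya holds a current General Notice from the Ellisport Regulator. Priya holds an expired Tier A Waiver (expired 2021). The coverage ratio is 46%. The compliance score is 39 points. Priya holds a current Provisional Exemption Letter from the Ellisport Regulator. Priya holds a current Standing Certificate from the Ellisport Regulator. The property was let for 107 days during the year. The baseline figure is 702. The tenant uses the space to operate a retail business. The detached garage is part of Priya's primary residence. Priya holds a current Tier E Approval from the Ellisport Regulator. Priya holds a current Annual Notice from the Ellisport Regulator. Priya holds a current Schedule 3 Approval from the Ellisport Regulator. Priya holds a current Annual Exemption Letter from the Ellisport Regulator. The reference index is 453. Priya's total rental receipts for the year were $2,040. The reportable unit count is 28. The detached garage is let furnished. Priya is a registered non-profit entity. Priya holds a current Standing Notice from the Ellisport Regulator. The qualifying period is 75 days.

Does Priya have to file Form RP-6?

Exception (a) does not apply: total rental receipts for the year are $2,040, not less than $1,920.
Exception (b) is satisfied on its face — the number of days the property was let is 107 days, below the 108 days limit; the compliance score is 39 points, below the 43 points limit; the reportable unit count is 28, less than the 37 limit. But: (f) applies — the space is let for business use. (g) is not engaged (the coverage ratio is 46%, short of 56%), so (f) stands. So (b) is unavailable.
Exception (c) is satisfied on its face — the reference index is 453, under the 518 limit; the baseline figure is 702, less than the 836 limit; the property is let furnished. However, paragraph (h) must be considered: (h) operates against (c): a current Tier E Approval is held. So (c) is unavailable.
All of (d)'s requirements are met (a Small Lessor Declaration is on file; a current Standing Certificate is held). However, paragraphs (i)–(o) must be considered: (i) operates against (d): a current Annual Exemption Letter is held. (j) operates (the qualifying period is 75 days, less than the 80 days limit), but is set aside by (k): (k) operates against (j): the property is publicly advertised. (l) would limit (k) — assessed value is $48,000, less than the $55,000 limit — but (m) sets (l) aside: (m) operates — a current Standing Notice is held. (n) is engaged (a current Schedule 3 Approval is held), but is set aside by (o): (o) applies — a current Provisional Exemption Letter is held. So (d) is unavailable.
Exception (e) requires that the owner holds a current Tier A Waiver from the Ellisport Regulator; but there is no Tier A Waiver in force, so (e) is unavailable.
No exception applies. The general rule governs.

Yes — Priya must file Form RP-6.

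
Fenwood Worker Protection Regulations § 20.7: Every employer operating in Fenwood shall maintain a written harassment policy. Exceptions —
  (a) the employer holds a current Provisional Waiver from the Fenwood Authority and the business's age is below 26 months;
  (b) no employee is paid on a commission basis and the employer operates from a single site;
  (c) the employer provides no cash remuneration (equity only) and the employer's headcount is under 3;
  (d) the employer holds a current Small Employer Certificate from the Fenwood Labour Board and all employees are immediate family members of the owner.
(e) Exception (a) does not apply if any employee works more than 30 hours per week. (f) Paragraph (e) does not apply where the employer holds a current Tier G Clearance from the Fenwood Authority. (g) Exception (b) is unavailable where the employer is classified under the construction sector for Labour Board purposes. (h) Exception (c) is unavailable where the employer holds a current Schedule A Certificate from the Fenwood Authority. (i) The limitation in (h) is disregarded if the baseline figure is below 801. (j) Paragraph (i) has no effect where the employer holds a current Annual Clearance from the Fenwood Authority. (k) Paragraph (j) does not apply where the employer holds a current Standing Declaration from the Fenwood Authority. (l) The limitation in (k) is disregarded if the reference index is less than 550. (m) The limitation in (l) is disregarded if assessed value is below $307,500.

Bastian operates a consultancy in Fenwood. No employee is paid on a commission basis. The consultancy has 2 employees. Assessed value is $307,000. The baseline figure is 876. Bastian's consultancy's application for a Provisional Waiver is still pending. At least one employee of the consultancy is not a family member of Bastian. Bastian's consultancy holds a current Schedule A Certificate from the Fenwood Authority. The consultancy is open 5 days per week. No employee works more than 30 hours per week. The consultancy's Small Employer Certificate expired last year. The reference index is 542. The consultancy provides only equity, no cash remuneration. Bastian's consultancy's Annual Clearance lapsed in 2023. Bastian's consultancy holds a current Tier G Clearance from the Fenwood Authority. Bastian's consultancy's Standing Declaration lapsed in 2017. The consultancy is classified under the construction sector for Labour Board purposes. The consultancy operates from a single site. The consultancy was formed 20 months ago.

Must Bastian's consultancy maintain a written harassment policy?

Yes — Bastian's consultancy must maintain a written harassment policy.

Exception (a) requires that the employer holds a current Provisional Waiver from the Fenwood Authority; but there is no Provisional Waiver in force, so (a) is unavailable.
Exception (b) is satisfied on its face — no employee is paid on commission; the employer operates from a single site. Turning to paragraph (g): (g) is engaged — the consultancy is classified under the construction sector. (b) is therefore removed.
Exception (c): remuneration is equity-only; the employer's headcount is 2, under the 3 limit — every condition holds. But applying paragraphs (h)–(m): (h) is triggered — a current Schedule A Certificate is held. (i) is not engaged (the baseline figure is 876, not below 801), so (h) stands. (c) is therefore removed.
Exception (d) fails — the Small Employer Certificate has expired.
No exception applies. The general rule governs.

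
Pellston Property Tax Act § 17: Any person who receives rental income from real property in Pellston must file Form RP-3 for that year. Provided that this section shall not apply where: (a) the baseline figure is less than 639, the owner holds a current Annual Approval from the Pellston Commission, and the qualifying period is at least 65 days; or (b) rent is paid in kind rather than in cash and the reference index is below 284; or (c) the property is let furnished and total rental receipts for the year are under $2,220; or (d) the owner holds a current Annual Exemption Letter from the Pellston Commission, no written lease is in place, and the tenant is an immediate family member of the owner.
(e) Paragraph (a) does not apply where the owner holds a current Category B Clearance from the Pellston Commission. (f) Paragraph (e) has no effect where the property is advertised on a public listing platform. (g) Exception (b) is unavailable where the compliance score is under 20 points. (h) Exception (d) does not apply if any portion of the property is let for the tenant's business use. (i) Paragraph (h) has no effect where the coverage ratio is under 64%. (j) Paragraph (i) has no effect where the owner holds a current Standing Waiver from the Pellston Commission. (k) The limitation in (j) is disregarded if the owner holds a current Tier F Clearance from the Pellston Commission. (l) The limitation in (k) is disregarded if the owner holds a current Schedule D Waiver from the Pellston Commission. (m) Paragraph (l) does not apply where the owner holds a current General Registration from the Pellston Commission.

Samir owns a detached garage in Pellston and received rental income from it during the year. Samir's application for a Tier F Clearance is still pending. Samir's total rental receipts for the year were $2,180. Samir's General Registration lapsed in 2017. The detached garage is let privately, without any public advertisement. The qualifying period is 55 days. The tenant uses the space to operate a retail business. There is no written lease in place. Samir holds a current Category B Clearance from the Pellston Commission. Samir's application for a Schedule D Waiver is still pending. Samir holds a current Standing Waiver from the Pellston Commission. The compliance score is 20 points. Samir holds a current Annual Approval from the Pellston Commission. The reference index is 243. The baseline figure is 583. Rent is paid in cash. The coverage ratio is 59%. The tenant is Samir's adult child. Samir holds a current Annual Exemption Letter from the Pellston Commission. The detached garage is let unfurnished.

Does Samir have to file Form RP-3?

Yes — Samir must file Form RP-3.

Exception (a) does not apply: the qualifying period is 55 days, short of 65 days.
Exception (b) requires that rent is paid in kind rather than in cash; but rent is paid in cash, so (b) is unavailable.
Exception (c) fails — the property is let unfurnished.
Exception (d) is satisfied on its face — a current Annual Exemption Letter is held; there is no written lease; the tenant is an immediate family member. However, paragraphs (h)–(m) must be considered: (h) operates against (d): the space is let for business use. (i) applies (the coverage ratio is 59%, under the 64% limit), but is displaced by (j): (j) operates against (i): a current Standing Waiver is held. (k) does not operate here (no current Tier F Clearance is held), so (j) stands. (d) is therefore removed.
No exception is made out. Samir falls within the general rule.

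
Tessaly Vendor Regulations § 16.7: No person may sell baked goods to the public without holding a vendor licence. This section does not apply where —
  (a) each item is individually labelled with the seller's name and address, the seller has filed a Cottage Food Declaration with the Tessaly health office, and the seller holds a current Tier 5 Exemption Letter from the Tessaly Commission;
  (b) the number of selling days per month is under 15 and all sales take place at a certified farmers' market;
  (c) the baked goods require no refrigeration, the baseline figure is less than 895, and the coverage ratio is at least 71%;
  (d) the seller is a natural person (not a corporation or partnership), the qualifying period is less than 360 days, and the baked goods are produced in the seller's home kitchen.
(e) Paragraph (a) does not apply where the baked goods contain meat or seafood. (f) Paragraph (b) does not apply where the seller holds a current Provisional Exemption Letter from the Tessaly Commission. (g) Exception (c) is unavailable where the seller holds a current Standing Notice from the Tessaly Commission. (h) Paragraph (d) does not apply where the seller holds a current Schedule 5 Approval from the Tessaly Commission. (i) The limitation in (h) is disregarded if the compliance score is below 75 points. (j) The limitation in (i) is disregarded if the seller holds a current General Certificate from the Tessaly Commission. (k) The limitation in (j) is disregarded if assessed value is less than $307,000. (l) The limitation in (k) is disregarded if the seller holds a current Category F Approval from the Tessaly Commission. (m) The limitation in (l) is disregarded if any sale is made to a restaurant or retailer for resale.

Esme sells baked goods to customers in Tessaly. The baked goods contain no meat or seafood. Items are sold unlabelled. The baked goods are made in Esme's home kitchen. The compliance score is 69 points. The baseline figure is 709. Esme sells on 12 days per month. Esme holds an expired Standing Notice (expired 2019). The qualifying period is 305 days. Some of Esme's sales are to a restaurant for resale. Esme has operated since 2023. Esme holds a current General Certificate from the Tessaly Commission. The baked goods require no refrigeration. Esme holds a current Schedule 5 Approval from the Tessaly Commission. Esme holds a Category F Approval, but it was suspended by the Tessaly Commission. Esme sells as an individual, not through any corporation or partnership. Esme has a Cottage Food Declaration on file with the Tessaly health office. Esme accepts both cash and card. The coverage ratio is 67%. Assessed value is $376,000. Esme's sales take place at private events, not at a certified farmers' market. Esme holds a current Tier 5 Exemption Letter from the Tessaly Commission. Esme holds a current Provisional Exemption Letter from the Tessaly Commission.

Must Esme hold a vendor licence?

Yes — Esme must hold a vendor licence.

Exception (a) does not apply: items are sold unlabelled.
Exception (b) requires that all sales take place at a certified farmers' market; but sales are at private events, not a certified farmers' market, so (b) is unavailable.
Exception (c) requires that the coverage ratio is at least 71%; but the coverage ratio is 67%, short of 71%, so (c) is unavailable.
Exception (d)'s conditions are all satisfied: the seller is a natural person; the qualifying period is 305 days, less than the 360 days limit; the baked goods are home-kitchen produced. However, paragraphs (h)–(m) must be considered: (h) is engaged — a current Schedule 5 Approval is held. (i) would limit (h) — the compliance score is 69 points, below the 75 points limit — but (j) sets (i) aside: (j) is triggered — a current General Certificate is held. (k) is inapplicable (assessed value is $376,000, not less than $307,000), so (j) stands. (d) is therefore removed.
No exception applies. The general rule governs.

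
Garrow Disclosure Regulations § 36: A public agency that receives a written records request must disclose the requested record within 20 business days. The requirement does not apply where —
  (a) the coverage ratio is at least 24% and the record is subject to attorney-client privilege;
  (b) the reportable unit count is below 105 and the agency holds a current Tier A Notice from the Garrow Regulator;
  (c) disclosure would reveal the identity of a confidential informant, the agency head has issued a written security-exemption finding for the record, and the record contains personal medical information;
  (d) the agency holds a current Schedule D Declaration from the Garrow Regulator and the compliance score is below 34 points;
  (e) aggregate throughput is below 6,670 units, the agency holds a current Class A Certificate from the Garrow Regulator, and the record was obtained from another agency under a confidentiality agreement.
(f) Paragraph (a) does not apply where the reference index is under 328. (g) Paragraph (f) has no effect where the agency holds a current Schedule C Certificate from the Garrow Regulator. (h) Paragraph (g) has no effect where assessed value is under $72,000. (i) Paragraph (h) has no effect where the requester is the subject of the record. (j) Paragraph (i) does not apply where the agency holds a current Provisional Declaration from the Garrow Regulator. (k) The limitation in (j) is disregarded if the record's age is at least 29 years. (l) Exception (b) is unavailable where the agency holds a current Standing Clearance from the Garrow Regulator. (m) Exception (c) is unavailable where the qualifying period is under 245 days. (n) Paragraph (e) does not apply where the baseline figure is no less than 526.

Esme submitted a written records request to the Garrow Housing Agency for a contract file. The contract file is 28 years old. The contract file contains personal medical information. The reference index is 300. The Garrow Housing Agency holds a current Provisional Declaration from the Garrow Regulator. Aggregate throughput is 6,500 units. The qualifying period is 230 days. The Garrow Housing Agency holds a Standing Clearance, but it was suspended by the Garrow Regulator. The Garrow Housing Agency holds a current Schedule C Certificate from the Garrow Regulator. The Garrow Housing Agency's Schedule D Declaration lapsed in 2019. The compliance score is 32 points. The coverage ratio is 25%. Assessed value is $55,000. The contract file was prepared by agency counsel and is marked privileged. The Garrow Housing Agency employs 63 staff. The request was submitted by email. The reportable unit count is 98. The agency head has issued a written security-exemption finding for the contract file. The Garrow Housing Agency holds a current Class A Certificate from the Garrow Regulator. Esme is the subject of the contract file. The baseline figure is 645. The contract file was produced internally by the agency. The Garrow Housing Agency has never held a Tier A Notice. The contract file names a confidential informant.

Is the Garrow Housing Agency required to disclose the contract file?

Yes — the Garrow Housing Agency must disclose the contract file.

Exception (a): the coverage ratio is 25%, meeting the 24% threshold; the contract file is privileged — every condition holds. However, paragraphs (f)–(k) must be considered: (f) applies — the reference index is 300, under the 328 limit. (g) is engaged (a current Schedule C Certificate is held), but is itself disapplied by (h): (h) is engaged — assessed value is $55,000, under the $72,000 limit. (i) is engaged (Esme is the subject of the contract file), but is set aside by (j): (j) operates — a current Provisional Declaration is held. (k) is inapplicable (the record's age is 28 years, short of 29 years), so (j) stands. Exception (a) does not apply.
Exception (b) fails — there is no Tier A Notice in force.
Exception (c): the contract file names a confidential informant; a written security-exemption finding has been issued; the contract file contains personal medical information — every condition holds. However, paragraph (m) must be considered: (m) is triggered — the qualifying period is 230 days, under the 245 days limit. Exception (c) does not apply.
Exception (d) requires that the agency holds a current Schedule D Declaration from the Garrow Regulator; but the Schedule D Declaration is not current, so (d) is unavailable.
Exception (e) fails — the contract file was produced internally.
No exception is made out. the Garrow Housing Agency falls within the general rule.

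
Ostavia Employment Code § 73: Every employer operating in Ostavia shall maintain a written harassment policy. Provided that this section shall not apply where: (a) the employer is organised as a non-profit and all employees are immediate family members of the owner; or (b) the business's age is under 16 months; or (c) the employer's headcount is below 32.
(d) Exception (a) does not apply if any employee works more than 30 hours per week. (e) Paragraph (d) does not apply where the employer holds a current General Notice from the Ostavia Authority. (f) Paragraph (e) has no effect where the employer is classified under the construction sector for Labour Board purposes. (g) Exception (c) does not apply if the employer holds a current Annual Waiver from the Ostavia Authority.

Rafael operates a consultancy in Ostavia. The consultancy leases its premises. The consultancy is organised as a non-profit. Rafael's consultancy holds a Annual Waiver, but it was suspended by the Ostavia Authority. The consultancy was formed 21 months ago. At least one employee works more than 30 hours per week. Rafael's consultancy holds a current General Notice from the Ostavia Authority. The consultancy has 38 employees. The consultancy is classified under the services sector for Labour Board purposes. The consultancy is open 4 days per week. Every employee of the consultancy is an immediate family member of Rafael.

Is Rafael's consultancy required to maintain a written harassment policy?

No — exception (a) applies; Rafael's consultancy is not required to maintain a written harassment policy.

Exception (a) is satisfied on its face — the employer is a non-profit; every employee is an immediate family member. Considering the limiting provisions: (d) would limit (a) — at least one employee exceeds 30 hours/week — but (e) sets (d) aside: (e) operates against (d): a current General Notice is held. (f) is not triggered (the consultancy is classified under the services sector), so (e) stands. Exception (a) stands.
Exception (b) fails — the business's age is 21 months, not under 16 months.
Exception (c) requires that the employer's headcount is below 32; but the employer's headcount is 38, not below 32, so (c) is unavailable.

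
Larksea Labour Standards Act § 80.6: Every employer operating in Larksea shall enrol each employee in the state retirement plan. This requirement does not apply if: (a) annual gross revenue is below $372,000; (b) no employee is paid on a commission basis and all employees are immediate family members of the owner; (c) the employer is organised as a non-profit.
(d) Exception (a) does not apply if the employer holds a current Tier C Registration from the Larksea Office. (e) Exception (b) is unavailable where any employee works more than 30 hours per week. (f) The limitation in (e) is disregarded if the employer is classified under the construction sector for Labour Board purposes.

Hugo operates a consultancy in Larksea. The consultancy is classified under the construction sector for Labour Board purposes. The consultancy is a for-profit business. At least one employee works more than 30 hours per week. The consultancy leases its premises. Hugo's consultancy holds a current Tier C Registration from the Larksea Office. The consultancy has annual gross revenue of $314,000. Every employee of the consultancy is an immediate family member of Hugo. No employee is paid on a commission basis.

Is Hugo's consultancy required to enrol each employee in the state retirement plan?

No — exception (b) applies; Hugo's consultancy is not required to enrol each employee in the state retirement plan.

Exception (a): annual gross revenue is $314,000, below the $372,000 limit — every condition holds. However, paragraph (d) must be considered: (d) operates against (a): a current Tier C Registration is held. So (a) is unavailable.
Exception (b)'s conditions are all satisfied: no employee is paid on commission; every employee is an immediate family member. Applying paragraphs (e)–(f): (e) would limit (b) — at least one employee exceeds 30 hours/week — but (f) sets (e) aside: (f) is triggered — the consultancy is classified under the construction sector. So (b) applies.
Exception (c) fails — the employer is for-profit.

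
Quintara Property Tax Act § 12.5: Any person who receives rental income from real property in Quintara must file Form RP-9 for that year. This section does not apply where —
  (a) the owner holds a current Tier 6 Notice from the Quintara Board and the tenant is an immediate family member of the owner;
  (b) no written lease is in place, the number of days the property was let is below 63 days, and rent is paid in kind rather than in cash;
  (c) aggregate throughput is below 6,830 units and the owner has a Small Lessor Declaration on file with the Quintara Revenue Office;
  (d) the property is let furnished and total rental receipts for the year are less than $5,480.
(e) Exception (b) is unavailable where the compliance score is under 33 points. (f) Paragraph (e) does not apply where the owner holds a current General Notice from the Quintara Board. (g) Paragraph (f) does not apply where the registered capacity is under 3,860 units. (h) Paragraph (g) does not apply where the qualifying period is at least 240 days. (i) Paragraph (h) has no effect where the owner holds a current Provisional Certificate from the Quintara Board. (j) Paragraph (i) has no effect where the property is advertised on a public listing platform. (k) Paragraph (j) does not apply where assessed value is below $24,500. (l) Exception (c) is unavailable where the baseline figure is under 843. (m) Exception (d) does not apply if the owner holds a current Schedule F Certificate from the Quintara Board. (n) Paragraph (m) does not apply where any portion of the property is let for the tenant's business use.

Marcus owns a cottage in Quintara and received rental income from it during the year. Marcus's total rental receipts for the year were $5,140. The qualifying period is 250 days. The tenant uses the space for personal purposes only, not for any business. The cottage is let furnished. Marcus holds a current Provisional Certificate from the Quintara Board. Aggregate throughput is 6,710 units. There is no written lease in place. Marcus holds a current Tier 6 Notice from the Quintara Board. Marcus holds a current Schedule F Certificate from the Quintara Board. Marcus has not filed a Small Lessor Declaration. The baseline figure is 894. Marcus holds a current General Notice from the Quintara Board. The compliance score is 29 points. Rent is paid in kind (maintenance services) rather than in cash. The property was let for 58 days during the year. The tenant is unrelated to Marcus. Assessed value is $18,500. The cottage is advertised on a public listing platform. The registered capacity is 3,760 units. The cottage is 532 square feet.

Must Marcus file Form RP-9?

Exception (a) does not apply: the tenant is unrelated to the owner.
All of (b)'s requirements are met (there is no written lease; the number of days the property was let is 58 days, below the 63 days limit; rent is paid in kind). But: (e) operates against (b): the compliance score is 29 points, under the 33 points limit. (f) would limit (e) — a current General Notice is held — but (g) sets (f) aside: (g) is engaged — the registered capacity is 3,760 units, under the 3,860 units limit. (h) applies (the qualifying period is 250 days, meeting the 240 days threshold), but is set aside by (i): (i) operates — a current Provisional Certificate is held. (j) is triggered (the property is publicly advertised), but yields to (k): (k) operates — assessed value is $18,500, below the $24,500 limit. (b) is therefore removed.
Exception (c) does not apply: no Small Lessor Declaration is on file.
Exception (d)'s conditions are all satisfied: the property is let furnished; total rental receipts for the year are $5,140, less than the $5,480 limit. But: (m) operates against (d): a current Schedule F Certificate is held. (n), which would lift (m), is inapplicable — the space is used for personal purposes only. (d) is therefore removed.
None of the exceptions is available; § 12.5 applies in full.

Yes — Marcus must file Form RP-9.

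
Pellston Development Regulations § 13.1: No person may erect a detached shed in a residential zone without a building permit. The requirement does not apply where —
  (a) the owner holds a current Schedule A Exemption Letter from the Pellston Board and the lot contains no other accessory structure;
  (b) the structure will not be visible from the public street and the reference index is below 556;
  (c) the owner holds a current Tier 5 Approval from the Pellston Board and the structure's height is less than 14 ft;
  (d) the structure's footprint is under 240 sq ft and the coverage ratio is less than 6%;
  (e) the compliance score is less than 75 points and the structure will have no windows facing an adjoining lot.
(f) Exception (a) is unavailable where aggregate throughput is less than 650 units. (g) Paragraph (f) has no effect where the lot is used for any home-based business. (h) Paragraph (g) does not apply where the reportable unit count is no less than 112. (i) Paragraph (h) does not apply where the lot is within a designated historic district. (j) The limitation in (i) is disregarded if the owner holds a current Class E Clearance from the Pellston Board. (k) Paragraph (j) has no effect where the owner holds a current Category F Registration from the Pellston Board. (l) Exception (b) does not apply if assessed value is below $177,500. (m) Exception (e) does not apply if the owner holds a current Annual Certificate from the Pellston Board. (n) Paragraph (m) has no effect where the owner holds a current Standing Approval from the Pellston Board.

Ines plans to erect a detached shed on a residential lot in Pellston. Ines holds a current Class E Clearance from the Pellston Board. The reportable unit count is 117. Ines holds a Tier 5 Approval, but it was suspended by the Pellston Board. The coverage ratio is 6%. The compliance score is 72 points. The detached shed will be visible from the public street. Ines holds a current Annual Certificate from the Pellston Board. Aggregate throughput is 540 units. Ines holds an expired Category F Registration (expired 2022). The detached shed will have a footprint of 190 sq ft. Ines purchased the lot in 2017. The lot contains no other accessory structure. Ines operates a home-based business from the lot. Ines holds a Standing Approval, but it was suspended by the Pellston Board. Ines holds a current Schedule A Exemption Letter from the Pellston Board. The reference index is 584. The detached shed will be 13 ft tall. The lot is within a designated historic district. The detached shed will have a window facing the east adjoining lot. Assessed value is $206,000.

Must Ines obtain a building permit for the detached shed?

Yes — Ines must obtain a building permit.

Exception (a)'s conditions are all satisfied: a current Schedule A Exemption Letter is held; the lot has no other accessory structure. However, paragraphs (f)–(k) must be considered: (f) operates against (a): aggregate throughput is 540 units, less than the 650 units limit. (g) is engaged (a home-based business operates on the lot), but is itself disapplied by (h): (h) operates against (g): the reportable unit count is 117, meeting the 112 threshold. (i) applies (the lot is in a historic district), but yields to (j): (j) operates against (i): a current Class E Clearance is held. (k), which would lift (j), is not triggered — there is no Category F Registration in force. (a) is therefore removed.
Exception (b) does not apply: the structure will be visible from the street.
Exception (c) does not apply: no current Tier 5 Approval is held.
Exception (d) fails — the coverage ratio is 6%, not less than 6%.
Exception (e) requires that the structure will have no windows facing an adjoining lot; but a window faces an adjoining lot, so (e) is unavailable.
Every exception is unavailable, so the rule governs.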